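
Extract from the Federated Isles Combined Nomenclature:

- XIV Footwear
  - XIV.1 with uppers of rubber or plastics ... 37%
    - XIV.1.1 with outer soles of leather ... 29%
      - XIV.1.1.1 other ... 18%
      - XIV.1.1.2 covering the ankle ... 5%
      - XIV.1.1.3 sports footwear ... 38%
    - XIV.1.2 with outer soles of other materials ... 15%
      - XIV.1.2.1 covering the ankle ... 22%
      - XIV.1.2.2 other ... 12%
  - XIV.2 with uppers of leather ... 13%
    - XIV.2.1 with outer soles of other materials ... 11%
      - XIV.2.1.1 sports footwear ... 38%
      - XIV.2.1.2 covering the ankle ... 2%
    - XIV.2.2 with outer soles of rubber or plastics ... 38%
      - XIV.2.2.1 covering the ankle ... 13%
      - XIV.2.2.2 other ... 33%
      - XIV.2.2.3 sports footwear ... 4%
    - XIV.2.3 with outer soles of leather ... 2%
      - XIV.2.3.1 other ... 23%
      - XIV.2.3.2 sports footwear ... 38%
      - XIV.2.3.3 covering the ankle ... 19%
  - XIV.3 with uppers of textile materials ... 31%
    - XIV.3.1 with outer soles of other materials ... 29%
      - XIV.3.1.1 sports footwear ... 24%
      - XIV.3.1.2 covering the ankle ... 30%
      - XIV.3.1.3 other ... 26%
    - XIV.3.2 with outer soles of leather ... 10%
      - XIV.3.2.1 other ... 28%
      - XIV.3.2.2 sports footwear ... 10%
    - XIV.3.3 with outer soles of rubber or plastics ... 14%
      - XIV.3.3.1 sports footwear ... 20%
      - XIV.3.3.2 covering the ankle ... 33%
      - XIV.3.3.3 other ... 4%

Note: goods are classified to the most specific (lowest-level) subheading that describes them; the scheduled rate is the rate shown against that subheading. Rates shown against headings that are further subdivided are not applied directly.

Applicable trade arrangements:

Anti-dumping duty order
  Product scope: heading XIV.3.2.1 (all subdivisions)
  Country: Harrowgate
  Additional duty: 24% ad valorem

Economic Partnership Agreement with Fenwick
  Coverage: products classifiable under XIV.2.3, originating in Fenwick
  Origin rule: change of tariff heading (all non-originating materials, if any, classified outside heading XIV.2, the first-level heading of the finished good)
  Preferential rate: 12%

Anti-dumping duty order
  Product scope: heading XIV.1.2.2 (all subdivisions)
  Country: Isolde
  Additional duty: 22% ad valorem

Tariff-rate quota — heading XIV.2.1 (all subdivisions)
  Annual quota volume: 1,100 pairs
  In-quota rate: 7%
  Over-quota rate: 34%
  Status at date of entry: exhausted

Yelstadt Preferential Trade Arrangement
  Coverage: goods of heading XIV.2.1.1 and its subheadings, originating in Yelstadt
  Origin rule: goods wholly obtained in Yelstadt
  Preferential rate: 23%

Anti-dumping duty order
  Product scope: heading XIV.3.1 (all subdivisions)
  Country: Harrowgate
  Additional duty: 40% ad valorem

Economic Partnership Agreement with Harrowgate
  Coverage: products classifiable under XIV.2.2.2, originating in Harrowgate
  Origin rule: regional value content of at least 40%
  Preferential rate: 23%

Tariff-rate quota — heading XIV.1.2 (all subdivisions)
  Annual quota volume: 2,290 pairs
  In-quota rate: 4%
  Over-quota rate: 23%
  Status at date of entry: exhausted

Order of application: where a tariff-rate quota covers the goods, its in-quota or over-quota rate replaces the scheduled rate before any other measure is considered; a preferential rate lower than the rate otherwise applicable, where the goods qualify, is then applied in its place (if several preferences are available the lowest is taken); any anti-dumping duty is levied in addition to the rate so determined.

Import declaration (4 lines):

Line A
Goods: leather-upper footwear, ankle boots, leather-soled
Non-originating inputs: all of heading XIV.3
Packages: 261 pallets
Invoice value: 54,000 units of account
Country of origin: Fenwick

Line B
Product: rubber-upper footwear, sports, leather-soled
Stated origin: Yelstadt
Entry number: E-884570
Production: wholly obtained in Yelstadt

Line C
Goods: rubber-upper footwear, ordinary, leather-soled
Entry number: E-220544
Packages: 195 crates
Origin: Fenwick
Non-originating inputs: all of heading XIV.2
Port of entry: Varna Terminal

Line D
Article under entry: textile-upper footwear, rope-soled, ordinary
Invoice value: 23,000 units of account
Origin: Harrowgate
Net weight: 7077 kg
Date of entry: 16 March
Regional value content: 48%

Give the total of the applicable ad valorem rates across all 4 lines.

134%

Line A: leather-upper → XIV.2; leather-soled → XIV.2.3; ankle boots → XIV.2.3.3. Scheduled 19%. Fenwick agreement on XIV.2.3: CTH met → 12% available; preferential 12%. → 12%.
Line B: rubber-upper → XIV.1; leather-soled → XIV.1.1; sports → XIV.1.1.3. Scheduled 38%. Yelstadt agreement on XIV.2.1.1: XIV.1.1.3 not covered. → 38%.
Line C: rubber-upper → XIV.1; leather-soled → XIV.1.1; ordinary → XIV.1.1.1. Scheduled 18%. Fenwick agreement on XIV.2.3: XIV.1.1.1 not covered. → 18%.
Line D: textile-upper → XIV.3; rope-soled → XIV.3.1; ordinary → XIV.3.1.3. Scheduled 26%. Harrowgate agreement on XIV.2.2.2: XIV.3.1.3 not covered; anti-dumping (Harrowgate, XIV.3.1): +40%; total 26% + 40% = 66%. → 66%.
Sum: 12% + 38% + 18% + 66% = 134%.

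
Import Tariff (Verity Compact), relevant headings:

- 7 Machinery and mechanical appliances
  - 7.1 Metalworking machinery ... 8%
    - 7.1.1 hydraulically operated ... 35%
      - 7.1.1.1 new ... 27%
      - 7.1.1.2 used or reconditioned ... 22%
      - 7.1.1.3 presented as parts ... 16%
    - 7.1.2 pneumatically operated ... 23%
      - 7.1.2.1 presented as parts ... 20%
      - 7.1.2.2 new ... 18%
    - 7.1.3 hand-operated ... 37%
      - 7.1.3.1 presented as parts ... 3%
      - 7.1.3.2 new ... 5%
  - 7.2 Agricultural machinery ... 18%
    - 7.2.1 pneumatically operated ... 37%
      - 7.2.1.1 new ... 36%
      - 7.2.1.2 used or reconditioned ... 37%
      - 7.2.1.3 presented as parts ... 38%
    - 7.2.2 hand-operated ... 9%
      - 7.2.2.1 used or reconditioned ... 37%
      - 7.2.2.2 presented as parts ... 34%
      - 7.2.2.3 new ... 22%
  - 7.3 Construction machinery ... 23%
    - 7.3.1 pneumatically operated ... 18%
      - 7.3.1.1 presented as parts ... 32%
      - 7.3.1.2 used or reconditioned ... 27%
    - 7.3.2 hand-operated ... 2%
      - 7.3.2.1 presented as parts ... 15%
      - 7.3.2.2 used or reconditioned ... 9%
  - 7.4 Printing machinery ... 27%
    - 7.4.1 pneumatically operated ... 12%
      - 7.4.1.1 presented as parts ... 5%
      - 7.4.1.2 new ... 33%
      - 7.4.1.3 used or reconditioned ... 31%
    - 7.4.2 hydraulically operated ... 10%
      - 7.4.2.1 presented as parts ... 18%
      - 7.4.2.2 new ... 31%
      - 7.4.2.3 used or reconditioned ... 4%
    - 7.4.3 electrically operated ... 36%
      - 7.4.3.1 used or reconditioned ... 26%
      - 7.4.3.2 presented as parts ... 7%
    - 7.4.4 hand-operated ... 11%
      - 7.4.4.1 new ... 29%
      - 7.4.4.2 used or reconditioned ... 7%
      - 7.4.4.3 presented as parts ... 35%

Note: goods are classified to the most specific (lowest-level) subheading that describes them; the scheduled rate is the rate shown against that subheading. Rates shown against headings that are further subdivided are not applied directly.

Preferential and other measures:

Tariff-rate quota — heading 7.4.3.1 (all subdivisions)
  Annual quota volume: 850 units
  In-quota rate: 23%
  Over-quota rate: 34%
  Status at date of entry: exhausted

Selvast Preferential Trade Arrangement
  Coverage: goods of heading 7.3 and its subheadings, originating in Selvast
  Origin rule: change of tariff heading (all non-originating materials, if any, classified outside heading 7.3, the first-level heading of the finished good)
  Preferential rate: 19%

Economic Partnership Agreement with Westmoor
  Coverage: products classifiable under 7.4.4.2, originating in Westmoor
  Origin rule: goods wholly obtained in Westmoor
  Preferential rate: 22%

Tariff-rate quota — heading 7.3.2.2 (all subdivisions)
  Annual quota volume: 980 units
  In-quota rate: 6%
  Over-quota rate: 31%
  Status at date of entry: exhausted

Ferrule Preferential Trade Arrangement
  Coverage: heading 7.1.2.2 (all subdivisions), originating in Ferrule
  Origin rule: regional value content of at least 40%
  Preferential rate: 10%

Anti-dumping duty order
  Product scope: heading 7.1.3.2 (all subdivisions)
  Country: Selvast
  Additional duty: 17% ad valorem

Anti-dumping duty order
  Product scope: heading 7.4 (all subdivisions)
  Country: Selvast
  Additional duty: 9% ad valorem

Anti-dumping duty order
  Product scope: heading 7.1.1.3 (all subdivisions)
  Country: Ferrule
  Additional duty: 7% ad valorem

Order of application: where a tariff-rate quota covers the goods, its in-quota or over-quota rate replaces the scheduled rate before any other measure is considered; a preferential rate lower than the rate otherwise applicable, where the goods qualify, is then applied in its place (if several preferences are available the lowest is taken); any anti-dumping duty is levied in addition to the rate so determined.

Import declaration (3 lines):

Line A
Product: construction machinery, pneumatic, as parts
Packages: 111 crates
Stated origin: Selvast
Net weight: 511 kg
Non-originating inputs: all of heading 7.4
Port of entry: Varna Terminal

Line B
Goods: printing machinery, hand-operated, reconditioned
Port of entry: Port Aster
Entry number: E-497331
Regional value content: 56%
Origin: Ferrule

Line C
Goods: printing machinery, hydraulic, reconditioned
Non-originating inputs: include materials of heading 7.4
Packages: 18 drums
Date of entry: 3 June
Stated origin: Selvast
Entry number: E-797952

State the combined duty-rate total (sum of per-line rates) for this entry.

Line A: construction → 7.3; pneumatic → 7.3.1; as parts → 7.3.1.1. Scheduled 32%. Selvast agreement on 7.3: CTH met → 19% available; preferential 19%. → 19%.
Line B: printing → 7.4; hand-operated → 7.4.4; reconditioned → 7.4.4.2. Scheduled 7%. Ferrule agreement on 7.1.2.2: 7.4.4.2 not covered. → 7%.
Line C: printing → 7.4; hydraulic → 7.4.2; reconditioned → 7.4.2.3. Scheduled 4%. Selvast agreement on 7.3: 7.4.2.3 not covered; anti-dumping (Selvast, 7.4): +9%; total 4% + 9% = 13%. → 13%.
Sum: 19% + 7% + 13% = 39%.

39%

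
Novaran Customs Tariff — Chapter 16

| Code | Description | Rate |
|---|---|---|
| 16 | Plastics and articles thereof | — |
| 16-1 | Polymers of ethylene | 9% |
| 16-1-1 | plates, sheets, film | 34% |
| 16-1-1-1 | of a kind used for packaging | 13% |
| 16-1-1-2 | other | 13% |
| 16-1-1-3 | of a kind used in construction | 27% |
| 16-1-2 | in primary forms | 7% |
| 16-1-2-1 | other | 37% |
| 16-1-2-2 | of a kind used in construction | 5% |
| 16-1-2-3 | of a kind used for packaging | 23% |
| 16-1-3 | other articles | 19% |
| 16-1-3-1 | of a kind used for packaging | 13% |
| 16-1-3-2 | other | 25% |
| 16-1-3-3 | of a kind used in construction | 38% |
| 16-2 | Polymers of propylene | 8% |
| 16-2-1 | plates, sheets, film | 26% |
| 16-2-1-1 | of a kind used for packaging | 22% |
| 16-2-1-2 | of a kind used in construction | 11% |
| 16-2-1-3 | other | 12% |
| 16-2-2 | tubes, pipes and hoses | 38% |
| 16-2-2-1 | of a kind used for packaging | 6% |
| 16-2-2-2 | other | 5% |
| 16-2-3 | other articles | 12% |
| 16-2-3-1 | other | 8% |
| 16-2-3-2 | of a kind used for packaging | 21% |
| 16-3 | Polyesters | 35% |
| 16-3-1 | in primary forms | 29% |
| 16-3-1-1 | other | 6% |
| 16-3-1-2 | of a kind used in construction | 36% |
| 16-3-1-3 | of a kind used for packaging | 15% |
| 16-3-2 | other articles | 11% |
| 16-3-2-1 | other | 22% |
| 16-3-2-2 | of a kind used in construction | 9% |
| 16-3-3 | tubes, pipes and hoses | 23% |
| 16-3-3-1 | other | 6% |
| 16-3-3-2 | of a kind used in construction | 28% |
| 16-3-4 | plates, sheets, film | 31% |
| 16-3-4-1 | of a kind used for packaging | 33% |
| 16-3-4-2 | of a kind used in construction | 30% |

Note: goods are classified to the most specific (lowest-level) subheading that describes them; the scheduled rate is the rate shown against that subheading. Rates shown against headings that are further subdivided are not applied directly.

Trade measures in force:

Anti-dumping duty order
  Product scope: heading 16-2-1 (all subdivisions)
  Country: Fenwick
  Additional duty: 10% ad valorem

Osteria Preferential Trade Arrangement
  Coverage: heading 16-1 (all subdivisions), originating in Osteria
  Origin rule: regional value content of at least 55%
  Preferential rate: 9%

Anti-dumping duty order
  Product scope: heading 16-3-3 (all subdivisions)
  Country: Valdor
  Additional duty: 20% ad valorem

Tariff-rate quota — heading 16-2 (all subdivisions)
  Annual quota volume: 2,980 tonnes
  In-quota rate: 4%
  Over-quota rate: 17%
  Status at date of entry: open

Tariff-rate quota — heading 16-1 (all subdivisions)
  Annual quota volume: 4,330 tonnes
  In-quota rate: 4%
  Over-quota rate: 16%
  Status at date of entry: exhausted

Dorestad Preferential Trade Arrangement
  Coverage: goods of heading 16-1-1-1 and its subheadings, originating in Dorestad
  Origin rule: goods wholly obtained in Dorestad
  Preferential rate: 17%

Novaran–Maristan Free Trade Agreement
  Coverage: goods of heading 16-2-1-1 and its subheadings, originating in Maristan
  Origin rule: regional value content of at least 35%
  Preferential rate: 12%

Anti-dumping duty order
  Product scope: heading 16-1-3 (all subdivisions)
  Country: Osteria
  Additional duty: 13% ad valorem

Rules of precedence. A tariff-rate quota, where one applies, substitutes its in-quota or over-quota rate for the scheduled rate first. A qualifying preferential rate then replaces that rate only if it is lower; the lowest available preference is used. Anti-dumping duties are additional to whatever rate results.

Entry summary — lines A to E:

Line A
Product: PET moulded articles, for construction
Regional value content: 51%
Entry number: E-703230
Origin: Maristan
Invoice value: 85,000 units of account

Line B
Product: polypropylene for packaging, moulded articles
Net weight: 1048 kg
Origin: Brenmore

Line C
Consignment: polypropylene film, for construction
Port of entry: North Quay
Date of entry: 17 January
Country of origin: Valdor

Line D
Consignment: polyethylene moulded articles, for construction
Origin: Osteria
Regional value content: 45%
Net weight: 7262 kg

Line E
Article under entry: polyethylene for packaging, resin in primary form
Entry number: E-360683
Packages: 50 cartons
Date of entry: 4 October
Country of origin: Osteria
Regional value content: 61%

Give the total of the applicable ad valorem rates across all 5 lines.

Line A: PET → 16-3; moulded articles → 16-3-2; for construction → 16-3-2-2. Scheduled 9%. Maristan agreement on 16-2-1-1: 16-3-2-2 not covered. → 9%.
Line B: polypropylene → 16-2; moulded articles → 16-2-3; for packaging → 16-2-3-2. Scheduled 21%. quota on 16-2 open → in-quota 4%. → 4%.
Line C: polypropylene → 16-2; film → 16-2-1; for construction → 16-2-1-2. Scheduled 11%. quota on 16-2 open → in-quota 4%. → 4%.
Line D: polyethylene → 16-1; moulded articles → 16-1-3; for construction → 16-1-3-3. Scheduled 38%. quota on 16-1 exhausted → over-quota 16%; Osteria agreement on 16-1: RVC < 55%; anti-dumping (Osteria, 16-1-3): +13%; total 16% + 13% = 29%. → 29%.
Line E: polyethylene → 16-1; resin in primary form → 16-1-2; for packaging → 16-1-2-3. Scheduled 23%. quota on 16-1 exhausted → over-quota 16%; Osteria agreement on 16-1: RVC ≥ 55% → 9% available; preferential 9%. → 9%.
Sum: 9% + 4% + 4% + 29% + 9% = 55%.

55%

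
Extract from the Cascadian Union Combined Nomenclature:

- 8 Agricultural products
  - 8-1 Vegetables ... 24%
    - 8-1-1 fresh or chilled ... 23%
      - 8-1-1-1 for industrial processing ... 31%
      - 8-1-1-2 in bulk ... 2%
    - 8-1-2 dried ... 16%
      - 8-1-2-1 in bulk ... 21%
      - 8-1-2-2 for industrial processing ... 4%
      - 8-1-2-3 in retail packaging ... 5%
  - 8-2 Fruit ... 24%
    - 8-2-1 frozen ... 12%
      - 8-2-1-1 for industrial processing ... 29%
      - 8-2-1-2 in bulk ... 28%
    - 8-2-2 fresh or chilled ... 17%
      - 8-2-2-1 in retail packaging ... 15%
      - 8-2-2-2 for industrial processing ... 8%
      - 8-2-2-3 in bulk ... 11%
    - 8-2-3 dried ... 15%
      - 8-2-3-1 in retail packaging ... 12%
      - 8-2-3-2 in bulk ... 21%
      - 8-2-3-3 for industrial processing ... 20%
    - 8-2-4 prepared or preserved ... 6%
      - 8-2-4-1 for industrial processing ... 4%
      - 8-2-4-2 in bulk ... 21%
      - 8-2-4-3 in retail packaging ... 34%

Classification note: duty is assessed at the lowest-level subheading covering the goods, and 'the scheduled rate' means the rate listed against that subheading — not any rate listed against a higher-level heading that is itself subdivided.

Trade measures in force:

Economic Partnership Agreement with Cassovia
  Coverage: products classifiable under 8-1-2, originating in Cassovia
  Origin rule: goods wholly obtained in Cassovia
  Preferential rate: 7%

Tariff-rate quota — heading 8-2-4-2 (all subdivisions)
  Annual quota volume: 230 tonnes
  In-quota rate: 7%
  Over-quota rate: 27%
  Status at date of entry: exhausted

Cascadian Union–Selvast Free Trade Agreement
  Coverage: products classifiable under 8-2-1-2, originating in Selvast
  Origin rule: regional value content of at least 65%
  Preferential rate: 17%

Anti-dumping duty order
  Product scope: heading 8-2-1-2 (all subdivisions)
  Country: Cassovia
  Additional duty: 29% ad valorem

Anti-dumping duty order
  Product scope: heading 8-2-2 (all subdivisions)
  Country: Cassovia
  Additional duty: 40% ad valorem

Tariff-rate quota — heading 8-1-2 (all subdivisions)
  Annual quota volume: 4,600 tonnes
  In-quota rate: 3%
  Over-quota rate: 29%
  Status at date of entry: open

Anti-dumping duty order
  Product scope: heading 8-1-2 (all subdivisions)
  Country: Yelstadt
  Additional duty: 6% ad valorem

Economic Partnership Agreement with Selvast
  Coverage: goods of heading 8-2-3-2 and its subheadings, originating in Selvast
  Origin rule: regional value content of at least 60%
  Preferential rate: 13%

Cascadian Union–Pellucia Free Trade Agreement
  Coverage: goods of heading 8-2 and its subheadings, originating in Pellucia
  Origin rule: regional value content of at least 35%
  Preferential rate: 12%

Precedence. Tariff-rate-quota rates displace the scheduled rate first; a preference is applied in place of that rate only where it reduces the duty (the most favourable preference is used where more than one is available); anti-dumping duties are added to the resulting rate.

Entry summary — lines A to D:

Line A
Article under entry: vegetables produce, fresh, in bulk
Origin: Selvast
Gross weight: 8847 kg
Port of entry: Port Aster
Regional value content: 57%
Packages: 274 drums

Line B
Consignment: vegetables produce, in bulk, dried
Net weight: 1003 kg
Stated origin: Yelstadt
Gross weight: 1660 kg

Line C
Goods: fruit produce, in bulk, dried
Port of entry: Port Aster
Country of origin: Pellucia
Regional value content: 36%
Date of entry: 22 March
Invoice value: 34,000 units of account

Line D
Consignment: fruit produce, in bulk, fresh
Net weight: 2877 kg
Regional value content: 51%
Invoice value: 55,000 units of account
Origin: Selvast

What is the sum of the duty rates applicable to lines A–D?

34%

Line A: vegetables → 8-1; fresh → 8-1-1; in bulk → 8-1-1-2. Scheduled 2%. Selvast agreement on 8-2-1-2: 8-1-1-2 not covered; Selvast agreement on 8-2-3-2: 8-1-1-2 not covered. → 2%.
Line B: vegetables → 8-1; dried → 8-1-2; in bulk → 8-1-2-1. Scheduled 21%. quota on 8-1-2 open → in-quota 3%; anti-dumping (Yelstadt, 8-1-2): +6%; total 3% + 6% = 9%. → 9%.
Line C: fruit → 8-2; dried → 8-2-3; in bulk → 8-2-3-2. Scheduled 21%. Pellucia agreement on 8-2: RVC ≥ 35% → 12% available; preferential 12%. → 12%.
Line D: fruit → 8-2; fresh → 8-2-2; in bulk → 8-2-2-3. Scheduled 11%. Selvast agreement on 8-2-1-2: 8-2-2-3 not covered; Selvast agreement on 8-2-3-2: 8-2-2-3 not covered. → 11%.
Sum: 2% + 9% + 12% + 11% = 34%.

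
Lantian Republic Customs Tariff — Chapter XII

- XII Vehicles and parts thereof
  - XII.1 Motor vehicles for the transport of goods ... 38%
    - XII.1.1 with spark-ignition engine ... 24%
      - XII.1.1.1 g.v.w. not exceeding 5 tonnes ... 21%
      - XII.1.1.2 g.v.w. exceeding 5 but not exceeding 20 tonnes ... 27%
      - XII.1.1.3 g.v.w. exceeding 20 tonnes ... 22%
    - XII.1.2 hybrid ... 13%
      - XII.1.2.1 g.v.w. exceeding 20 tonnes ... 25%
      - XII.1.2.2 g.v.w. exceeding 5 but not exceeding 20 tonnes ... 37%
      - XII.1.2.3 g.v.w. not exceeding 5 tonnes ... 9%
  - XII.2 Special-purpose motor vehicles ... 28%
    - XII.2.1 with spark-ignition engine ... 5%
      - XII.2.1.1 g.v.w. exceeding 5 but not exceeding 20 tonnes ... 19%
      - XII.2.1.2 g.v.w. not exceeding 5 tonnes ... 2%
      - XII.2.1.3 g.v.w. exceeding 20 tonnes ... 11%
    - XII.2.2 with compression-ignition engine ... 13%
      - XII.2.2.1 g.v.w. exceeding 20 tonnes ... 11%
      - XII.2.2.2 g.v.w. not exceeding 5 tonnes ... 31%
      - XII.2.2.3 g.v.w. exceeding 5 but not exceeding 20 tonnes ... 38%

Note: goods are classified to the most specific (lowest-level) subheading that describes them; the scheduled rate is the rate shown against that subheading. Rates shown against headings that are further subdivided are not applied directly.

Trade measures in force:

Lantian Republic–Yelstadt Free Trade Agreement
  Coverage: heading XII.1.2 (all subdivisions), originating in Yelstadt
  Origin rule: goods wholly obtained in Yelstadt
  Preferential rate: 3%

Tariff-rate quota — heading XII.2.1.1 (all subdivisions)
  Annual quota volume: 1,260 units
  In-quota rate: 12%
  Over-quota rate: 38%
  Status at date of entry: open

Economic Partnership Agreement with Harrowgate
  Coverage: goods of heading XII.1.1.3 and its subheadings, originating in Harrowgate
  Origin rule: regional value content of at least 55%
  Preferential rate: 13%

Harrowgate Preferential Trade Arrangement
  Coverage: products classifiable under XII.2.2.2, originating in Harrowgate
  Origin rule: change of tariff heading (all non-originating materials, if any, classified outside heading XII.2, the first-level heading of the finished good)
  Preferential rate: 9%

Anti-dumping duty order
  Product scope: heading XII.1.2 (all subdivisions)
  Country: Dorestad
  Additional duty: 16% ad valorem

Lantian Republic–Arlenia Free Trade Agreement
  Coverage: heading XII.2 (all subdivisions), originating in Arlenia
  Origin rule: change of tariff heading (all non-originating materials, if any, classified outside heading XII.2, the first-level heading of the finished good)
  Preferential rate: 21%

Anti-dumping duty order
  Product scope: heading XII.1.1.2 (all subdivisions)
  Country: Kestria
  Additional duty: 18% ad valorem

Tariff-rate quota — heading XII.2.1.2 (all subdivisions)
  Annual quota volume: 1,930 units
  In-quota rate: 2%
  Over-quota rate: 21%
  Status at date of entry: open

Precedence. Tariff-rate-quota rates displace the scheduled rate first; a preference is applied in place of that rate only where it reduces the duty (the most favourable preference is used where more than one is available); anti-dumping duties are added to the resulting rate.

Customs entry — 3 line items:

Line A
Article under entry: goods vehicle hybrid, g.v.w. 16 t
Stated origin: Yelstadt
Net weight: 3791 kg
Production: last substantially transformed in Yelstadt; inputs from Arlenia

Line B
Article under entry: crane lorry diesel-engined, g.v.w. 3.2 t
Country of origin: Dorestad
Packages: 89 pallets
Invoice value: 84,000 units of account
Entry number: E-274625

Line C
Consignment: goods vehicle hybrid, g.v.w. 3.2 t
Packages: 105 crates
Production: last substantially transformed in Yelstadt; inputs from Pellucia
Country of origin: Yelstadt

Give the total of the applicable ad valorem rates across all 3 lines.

77%

Line A: goods vehicle → XII.1; hybrid → XII.1.2; g.v.w. 16 t → XII.1.2.2. Scheduled 37%. Yelstadt agreement on XII.1.2: not wholly obtained. → 37%.
Line B: crane lorry → XII.2; diesel-engined → XII.2.2; g.v.w. 3.2 t → XII.2.2.2. Scheduled 31%. No special measure applies. → 31%.
Line C: goods vehicle → XII.1; hybrid → XII.1.2; g.v.w. 3.2 t → XII.1.2.3. Scheduled 9%. Yelstadt agreement on XII.1.2: not wholly obtained. → 9%.
Sum: 37% + 31% + 9% = 77%.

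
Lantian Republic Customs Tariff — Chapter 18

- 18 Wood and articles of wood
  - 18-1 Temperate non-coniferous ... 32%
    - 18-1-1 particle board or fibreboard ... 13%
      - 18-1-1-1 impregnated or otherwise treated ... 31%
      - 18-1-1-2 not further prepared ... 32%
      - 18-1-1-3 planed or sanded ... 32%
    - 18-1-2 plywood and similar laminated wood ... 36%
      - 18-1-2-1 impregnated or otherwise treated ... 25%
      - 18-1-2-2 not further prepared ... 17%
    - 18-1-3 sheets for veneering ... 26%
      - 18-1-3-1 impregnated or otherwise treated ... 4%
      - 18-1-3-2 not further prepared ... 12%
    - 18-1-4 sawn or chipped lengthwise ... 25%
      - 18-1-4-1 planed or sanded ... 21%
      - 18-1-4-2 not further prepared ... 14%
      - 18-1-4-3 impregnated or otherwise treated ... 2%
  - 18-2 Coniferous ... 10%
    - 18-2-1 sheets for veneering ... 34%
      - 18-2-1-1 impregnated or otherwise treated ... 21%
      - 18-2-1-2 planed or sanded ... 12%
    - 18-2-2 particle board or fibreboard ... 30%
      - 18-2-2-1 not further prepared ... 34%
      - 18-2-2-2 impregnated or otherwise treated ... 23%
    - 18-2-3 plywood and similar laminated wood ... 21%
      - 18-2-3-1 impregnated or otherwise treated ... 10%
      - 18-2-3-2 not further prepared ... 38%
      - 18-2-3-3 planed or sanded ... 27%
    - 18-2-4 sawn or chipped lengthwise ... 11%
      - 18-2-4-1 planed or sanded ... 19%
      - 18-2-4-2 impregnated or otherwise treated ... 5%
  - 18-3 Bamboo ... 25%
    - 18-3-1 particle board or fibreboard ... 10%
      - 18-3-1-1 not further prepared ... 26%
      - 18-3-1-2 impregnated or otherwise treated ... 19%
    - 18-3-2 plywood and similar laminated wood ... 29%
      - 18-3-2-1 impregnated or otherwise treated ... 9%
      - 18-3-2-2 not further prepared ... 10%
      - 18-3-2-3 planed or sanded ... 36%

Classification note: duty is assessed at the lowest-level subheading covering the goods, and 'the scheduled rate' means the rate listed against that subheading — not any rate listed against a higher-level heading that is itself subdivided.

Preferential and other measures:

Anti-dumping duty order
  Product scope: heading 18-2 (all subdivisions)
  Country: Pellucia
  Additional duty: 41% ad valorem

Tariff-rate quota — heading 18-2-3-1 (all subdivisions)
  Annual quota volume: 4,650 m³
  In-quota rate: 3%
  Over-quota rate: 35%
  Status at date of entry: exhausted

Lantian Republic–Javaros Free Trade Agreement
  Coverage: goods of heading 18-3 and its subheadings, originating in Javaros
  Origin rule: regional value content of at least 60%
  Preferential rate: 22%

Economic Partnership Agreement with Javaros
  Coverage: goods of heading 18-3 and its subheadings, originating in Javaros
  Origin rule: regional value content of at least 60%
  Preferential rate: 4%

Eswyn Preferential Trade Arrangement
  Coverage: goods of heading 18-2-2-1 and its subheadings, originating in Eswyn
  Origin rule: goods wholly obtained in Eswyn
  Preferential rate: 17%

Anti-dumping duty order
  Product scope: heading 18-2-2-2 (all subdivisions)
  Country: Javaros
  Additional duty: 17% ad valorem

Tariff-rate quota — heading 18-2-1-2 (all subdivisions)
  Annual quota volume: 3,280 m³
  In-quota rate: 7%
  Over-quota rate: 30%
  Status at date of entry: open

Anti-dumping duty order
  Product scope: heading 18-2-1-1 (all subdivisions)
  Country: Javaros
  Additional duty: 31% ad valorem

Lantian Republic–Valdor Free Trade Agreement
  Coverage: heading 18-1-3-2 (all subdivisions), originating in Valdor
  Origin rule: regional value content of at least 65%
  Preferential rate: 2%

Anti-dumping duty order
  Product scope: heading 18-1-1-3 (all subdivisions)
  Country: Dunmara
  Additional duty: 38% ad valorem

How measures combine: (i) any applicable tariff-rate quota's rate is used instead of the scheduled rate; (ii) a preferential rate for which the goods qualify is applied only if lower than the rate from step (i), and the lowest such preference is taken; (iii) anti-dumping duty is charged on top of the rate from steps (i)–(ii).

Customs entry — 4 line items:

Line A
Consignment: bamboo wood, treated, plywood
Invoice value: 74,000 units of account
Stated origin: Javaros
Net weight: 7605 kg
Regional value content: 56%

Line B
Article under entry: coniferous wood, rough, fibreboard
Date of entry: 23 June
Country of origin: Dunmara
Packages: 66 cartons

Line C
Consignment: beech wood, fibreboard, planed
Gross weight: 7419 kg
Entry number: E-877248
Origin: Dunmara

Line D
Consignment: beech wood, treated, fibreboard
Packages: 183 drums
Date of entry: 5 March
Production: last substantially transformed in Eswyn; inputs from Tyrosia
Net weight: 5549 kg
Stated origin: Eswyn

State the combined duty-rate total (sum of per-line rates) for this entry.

Line A: bamboo → 18-3; plywood → 18-3-2; treated → 18-3-2-1. Scheduled 9%. Javaros agreement on 18-3: RVC < 60%; Javaros agreement on 18-3: RVC < 60%. → 9%.
Line B: coniferous → 18-2; fibreboard → 18-2-2; rough → 18-2-2-1. Scheduled 34%. No special measure applies. → 34%.
Line C: beech → 18-1; fibreboard → 18-1-1; planed → 18-1-1-3. Scheduled 32%. anti-dumping (Dunmara, 18-1-1-3): +38%; total 32% + 38% = 70%. → 70%.
Line D: beech → 18-1; fibreboard → 18-1-1; treated → 18-1-1-1. Scheduled 31%. Eswyn agreement on 18-2-2-1: 18-1-1-1 not covered. → 31%.
Sum: 9% + 34% + 70% + 31% = 144%.

144%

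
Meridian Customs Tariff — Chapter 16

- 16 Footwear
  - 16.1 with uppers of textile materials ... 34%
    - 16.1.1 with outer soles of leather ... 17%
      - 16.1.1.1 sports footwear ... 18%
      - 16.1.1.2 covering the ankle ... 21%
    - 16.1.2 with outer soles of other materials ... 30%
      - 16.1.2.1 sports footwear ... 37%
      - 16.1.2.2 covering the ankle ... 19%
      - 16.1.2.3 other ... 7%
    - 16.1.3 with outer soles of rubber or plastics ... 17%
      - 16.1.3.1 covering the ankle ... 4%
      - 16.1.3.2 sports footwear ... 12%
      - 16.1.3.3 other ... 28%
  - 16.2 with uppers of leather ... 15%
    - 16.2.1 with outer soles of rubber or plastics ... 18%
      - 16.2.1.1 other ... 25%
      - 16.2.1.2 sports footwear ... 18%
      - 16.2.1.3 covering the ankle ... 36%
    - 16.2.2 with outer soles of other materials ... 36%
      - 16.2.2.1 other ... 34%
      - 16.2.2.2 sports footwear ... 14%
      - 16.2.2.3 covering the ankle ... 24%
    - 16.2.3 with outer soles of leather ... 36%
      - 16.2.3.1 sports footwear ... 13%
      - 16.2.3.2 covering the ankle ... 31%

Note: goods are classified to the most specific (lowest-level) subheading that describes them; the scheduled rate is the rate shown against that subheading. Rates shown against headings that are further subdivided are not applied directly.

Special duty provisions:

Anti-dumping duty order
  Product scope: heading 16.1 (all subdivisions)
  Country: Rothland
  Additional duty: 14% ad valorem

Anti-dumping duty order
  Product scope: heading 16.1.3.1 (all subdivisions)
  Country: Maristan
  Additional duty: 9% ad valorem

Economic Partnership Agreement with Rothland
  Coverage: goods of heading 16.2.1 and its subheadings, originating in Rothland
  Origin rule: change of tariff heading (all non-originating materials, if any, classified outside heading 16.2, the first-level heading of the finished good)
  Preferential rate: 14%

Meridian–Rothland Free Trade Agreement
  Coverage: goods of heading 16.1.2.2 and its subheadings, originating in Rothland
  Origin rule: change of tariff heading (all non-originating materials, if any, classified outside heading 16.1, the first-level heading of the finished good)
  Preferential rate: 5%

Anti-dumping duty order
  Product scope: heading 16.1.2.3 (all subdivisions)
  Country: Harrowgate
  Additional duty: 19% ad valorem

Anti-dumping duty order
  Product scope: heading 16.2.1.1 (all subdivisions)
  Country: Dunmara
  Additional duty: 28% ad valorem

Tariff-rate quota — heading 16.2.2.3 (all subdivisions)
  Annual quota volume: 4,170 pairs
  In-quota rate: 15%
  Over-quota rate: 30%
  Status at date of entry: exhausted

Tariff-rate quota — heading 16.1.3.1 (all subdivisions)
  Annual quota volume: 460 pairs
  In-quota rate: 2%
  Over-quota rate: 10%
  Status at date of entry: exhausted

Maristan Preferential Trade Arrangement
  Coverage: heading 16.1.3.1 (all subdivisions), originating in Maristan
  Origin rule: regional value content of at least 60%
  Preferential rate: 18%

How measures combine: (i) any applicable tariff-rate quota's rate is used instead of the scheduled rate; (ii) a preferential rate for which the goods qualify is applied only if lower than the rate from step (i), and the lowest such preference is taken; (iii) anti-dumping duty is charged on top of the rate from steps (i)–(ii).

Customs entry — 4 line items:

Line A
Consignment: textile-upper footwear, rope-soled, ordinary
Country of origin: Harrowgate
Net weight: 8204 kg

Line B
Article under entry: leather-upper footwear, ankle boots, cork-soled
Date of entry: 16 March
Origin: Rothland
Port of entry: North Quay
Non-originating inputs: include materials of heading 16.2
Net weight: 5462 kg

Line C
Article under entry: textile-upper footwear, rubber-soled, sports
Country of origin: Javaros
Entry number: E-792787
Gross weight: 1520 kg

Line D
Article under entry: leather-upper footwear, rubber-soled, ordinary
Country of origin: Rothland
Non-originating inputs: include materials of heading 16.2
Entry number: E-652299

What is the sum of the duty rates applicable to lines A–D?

93%

Line A: textile-upper → 16.1; rope-soled → 16.1.2; ordinary → 16.1.2.3. Scheduled 7%. anti-dumping (Harrowgate, 16.1.2.3): +19%; total 7% + 19% = 26%. → 26%.
Line B: leather-upper → 16.2; cork-soled → 16.2.2; ankle boots → 16.2.2.3. Scheduled 24%. quota on 16.2.2.3 exhausted → over-quota 30%; Rothland agreement on 16.2.1: 16.2.2.3 not covered; Rothland agreement on 16.1.2.2: 16.2.2.3 not covered. → 30%.
Line C: textile-upper → 16.1; rubber-soled → 16.1.3; sports → 16.1.3.2. Scheduled 12%. No special measure applies. → 12%.
Line D: leather-upper → 16.2; rubber-soled → 16.2.1; ordinary → 16.2.1.1. Scheduled 25%. Rothland agreement on 16.2.1: CTH not met; Rothland agreement on 16.1.2.2: 16.2.1.1 not covered. → 25%.
Sum: 26% + 30% + 12% + 25% = 93%.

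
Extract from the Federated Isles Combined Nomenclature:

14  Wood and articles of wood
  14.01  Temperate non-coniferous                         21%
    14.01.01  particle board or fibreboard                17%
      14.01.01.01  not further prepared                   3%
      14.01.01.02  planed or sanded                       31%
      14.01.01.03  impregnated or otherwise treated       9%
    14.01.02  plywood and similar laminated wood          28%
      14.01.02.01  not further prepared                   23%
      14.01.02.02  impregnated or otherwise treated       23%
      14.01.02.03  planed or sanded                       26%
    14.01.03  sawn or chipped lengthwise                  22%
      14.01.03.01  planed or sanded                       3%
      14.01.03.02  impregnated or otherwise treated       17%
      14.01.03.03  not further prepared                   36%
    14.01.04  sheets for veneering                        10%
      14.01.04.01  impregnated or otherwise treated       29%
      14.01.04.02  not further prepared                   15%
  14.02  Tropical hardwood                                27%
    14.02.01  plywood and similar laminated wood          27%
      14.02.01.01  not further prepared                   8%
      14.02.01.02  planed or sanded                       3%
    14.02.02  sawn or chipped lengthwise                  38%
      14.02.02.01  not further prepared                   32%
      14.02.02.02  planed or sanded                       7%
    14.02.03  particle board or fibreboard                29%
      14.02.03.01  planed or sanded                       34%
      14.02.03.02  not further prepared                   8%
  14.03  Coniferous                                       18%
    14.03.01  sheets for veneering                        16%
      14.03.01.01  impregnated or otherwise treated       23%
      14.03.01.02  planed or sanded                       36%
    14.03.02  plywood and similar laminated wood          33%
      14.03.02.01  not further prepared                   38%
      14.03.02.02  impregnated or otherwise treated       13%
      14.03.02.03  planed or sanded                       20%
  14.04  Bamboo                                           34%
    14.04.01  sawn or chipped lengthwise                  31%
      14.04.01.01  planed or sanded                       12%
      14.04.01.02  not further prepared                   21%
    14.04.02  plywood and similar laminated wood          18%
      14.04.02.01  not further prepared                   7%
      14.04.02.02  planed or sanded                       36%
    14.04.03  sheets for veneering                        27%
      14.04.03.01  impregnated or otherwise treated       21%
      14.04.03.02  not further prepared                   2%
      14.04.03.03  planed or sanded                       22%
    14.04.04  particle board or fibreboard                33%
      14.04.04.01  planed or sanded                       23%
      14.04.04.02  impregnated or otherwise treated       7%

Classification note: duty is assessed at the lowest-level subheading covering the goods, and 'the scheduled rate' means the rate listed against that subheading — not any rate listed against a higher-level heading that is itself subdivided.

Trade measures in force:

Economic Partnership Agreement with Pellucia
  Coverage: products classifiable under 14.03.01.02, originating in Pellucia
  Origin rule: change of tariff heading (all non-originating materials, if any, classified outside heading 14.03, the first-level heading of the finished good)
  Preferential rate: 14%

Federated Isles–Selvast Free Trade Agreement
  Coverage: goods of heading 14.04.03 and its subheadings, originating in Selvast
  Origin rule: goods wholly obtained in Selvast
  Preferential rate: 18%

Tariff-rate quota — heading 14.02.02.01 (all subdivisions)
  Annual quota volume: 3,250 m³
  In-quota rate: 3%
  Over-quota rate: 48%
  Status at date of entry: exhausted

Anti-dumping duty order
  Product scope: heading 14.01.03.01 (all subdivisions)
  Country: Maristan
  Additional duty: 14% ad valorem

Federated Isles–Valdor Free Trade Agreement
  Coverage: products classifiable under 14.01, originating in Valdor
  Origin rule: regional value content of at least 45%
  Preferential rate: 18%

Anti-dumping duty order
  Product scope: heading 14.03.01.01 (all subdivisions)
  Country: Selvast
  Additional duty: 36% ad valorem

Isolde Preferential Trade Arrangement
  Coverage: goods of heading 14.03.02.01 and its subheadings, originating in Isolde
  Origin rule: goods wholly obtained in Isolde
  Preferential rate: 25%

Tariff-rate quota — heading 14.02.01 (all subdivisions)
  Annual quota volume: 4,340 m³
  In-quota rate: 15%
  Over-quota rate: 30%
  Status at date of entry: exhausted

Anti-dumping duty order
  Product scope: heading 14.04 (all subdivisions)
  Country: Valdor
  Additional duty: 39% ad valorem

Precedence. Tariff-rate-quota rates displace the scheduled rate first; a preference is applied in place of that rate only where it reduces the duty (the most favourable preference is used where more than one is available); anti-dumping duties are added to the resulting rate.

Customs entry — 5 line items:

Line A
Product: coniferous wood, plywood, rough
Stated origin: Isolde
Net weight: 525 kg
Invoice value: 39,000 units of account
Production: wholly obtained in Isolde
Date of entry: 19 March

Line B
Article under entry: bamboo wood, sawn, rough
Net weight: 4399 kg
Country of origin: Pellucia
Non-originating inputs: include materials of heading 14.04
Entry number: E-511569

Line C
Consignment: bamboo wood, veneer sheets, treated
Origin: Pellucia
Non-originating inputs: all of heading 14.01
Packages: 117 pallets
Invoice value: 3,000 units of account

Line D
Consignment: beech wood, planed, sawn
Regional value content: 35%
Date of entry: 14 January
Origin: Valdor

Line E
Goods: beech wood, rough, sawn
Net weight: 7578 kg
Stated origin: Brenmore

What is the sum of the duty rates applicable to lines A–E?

106%

Line A: coniferous → 14.03; plywood → 14.03.02; rough → 14.03.02.01. Scheduled 38%. Isolde agreement on 14.03.02.01: wholly obtained → 25% available; preferential 25%. → 25%.
Line B: bamboo → 14.04; sawn → 14.04.01; rough → 14.04.01.02. Scheduled 21%. Pellucia agreement on 14.03.01.02: 14.04.01.02 not covered. → 21%.
Line C: bamboo → 14.04; veneer sheets → 14.04.03; treated → 14.04.03.01. Scheduled 21%. Pellucia agreement on 14.03.01.02: 14.04.03.01 not covered. → 21%.
Line D: beech → 14.01; sawn → 14.01.03; planed → 14.01.03.01. Scheduled 3%. Valdor agreement on 14.01: RVC < 45%. → 3%.
Line E: beech → 14.01; sawn → 14.01.03; rough → 14.01.03.03. Scheduled 36%. No special measure applies. → 36%.
Sum: 25% + 21% + 21% + 3% + 36% = 106%.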